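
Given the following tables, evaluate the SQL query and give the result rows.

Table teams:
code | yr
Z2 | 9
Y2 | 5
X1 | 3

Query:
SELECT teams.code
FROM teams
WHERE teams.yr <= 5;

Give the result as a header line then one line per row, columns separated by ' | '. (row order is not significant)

After WHERE (2 rows):
teams.code | teams.yr
Y2 | 5
X1 | 3
After SELECT (2 rows):
teams.code
Y2
X1

== RESULT ==
teams.code
Y2
X1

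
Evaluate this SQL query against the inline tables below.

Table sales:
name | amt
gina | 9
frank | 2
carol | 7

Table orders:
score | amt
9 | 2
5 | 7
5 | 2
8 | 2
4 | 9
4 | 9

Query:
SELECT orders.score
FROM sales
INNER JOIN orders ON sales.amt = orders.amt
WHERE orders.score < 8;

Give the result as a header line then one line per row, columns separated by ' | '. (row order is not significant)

After JOIN orders (6 rows):
sales.name | sales.amt | orders.score | orders.amt
gina | 9 | 4 | 9
gina | 9 | 4 | 9
frank | 2 | 9 | 2
frank | 2 | 5 | 2
frank | 2 | 8 | 2
carol | 7 | 5 | 7
After WHERE (4 rows):
sales.name | sales.amt | orders.score | orders.amt
gina | 9 | 4 | 9
gina | 9 | 4 | 9
frank | 2 | 5 | 2
carol | 7 | 5 | 7
After SELECT (4 rows):
orders.score
4
4
5
5

== RESULT ==
orders.score
4
4
5
5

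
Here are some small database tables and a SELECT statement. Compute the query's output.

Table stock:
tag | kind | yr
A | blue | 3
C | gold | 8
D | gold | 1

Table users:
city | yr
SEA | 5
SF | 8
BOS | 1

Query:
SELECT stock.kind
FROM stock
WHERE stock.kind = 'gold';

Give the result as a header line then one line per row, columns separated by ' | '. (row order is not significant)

After WHERE (2 rows):
stock.tag | stock.kind | stock.yr
C | gold | 8
D | gold | 1
After SELECT (2 rows):
stock.kind
gold
gold

== RESULT ==
stock.kind
gold
gold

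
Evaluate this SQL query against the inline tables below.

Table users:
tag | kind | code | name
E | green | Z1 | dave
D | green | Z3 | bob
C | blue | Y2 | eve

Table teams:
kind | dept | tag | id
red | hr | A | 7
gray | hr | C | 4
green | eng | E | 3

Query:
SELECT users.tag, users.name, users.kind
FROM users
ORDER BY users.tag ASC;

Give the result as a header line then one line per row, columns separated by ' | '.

After SELECT (3 rows):
users.tag | users.name | users.kind
E | dave | green
D | bob | green
C | eve | blue
After ORDER BY (3 rows):
users.tag | users.name | users.kind
C | eve | blue
D | bob | green
E | dave | green

== RESULT ==
users.tag | users.name | users.kind
C | eve | blue
D | bob | green
E | dave | green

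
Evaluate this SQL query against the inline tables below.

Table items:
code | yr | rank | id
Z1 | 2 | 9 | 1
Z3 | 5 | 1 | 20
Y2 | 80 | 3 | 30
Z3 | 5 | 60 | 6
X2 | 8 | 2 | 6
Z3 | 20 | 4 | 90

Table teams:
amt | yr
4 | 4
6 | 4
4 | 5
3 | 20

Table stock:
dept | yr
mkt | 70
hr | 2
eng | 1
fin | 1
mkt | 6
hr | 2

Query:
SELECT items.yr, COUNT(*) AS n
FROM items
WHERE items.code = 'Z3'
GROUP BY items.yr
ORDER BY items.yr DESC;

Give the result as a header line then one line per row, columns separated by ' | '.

== RESULT ==
items.yr | n
20 | 1
5 | 2

Derivation:
After WHERE (3 rows):
items.code | items.yr | items.rank | items.id
Z3 | 5 | 1 | 20
Z3 | 5 | 60 | 6
Z3 | 20 | 4 | 90
After GROUP BY (2 rows):
items.yr | n
5 | 2
20 | 1
After ORDER BY (2 rows):
items.yr | n
20 | 1
5 | 2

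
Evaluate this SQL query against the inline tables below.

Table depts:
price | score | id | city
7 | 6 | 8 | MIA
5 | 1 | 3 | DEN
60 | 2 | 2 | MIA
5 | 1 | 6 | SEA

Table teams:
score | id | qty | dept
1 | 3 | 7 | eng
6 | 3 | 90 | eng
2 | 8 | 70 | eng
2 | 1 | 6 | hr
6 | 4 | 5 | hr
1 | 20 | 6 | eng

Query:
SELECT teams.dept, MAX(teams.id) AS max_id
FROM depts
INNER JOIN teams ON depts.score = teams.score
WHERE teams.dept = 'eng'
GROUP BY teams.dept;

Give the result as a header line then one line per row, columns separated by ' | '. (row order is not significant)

== RESULT ==
teams.dept | max_id
eng | 20

Derivation:
After JOIN teams (8 rows):
depts.price | depts.score | depts.id | depts.city | teams.score | teams.id | teams.qty | teams.dept
7 | 6 | 8 | MIA | 6 | 3 | 90 | eng
7 | 6 | 8 | MIA | 6 | 4 | 5 | hr
5 | 1 | 3 | DEN | 1 | 3 | 7 | eng
5 | 1 | 3 | DEN | 1 | 20 | 6 | eng
60 | 2 | 2 | MIA | 2 | 8 | 70 | eng
60 | 2 | 2 | MIA | 2 | 1 | 6 | hr
5 | 1 | 6 | SEA | 1 | 3 | 7 | eng
5 | 1 | 6 | SEA | 1 | 20 | 6 | eng
After WHERE (6 rows):
depts.price | depts.score | depts.id | depts.city | teams.score | teams.id | teams.qty | teams.dept
7 | 6 | 8 | MIA | 6 | 3 | 90 | eng
5 | 1 | 3 | DEN | 1 | 3 | 7 | eng
5 | 1 | 3 | DEN | 1 | 20 | 6 | eng
60 | 2 | 2 | MIA | 2 | 8 | 70 | eng
5 | 1 | 6 | SEA | 1 | 3 | 7 | eng
5 | 1 | 6 | SEA | 1 | 20 | 6 | eng
After GROUP BY (1 rows):
teams.dept | max_id
eng | 20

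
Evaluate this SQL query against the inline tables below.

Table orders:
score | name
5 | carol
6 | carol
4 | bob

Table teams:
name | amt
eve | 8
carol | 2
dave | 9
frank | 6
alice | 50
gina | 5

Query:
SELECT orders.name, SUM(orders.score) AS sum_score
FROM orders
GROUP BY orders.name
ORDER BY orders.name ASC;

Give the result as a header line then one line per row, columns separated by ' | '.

== RESULT ==
orders.name | sum_score
bob | 4
carol | 11

Derivation:
After GROUP BY (2 rows):
orders.name | sum_score
carol | 11
bob | 4
After ORDER BY (2 rows):
orders.name | sum_score
bob | 4
carol | 11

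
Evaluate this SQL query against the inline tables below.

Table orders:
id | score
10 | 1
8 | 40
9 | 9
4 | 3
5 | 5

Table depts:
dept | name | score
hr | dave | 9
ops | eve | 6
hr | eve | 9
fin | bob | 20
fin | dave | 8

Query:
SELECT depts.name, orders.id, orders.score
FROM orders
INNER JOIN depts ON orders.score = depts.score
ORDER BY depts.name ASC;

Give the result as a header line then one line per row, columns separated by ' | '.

After JOIN depts (2 rows):
orders.id | orders.score | depts.dept | depts.name | depts.score
9 | 9 | hr | dave | 9
9 | 9 | hr | eve | 9
After SELECT (2 rows):
depts.name | orders.id | orders.score
dave | 9 | 9
eve | 9 | 9
After ORDER BY (2 rows):
depts.name | orders.id | orders.score
dave | 9 | 9
eve | 9 | 9

== RESULT ==
depts.name | orders.id | orders.score
dave | 9 | 9
eve | 9 | 9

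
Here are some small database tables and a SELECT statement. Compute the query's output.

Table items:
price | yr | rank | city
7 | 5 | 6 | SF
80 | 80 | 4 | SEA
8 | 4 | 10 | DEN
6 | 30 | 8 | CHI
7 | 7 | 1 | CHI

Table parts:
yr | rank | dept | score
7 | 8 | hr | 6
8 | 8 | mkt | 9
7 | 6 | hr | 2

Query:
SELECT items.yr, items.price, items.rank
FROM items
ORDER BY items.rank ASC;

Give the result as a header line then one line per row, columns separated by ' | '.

After SELECT (5 rows):
items.yr | items.price | items.rank
5 | 7 | 6
80 | 80 | 4
4 | 8 | 10
30 | 6 | 8
7 | 7 | 1
After ORDER BY (5 rows):
items.yr | items.price | items.rank
7 | 7 | 1
80 | 80 | 4
5 | 7 | 6
30 | 6 | 8
4 | 8 | 10

== RESULT ==
items.yr | items.price | items.rank
7 | 7 | 1
80 | 80 | 4
5 | 7 | 6
30 | 6 | 8
4 | 8 | 10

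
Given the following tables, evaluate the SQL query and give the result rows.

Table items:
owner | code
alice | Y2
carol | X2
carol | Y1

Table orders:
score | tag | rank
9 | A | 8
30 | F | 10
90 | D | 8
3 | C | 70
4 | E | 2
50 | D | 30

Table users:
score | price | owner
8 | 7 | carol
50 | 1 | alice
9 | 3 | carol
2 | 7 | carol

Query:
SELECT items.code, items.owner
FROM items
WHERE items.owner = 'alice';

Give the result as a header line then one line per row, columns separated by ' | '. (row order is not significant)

After WHERE (1 rows):
items.owner | items.code
alice | Y2
After SELECT (1 rows):
items.code | items.owner
Y2 | alice

== RESULT ==
items.code | items.owner
Y2 | alice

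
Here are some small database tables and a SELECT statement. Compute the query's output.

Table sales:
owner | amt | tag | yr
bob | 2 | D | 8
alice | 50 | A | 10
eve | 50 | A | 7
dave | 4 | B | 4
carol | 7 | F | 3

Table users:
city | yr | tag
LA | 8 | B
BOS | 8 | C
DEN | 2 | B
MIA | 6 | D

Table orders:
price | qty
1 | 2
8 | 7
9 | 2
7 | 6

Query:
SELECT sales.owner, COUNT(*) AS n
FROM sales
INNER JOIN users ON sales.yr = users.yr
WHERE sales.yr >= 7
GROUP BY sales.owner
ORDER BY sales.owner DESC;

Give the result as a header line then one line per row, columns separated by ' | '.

After JOIN users (2 rows):
sales.owner | sales.amt | sales.tag | sales.yr | users.city | users.yr | users.tag
bob | 2 | D | 8 | LA | 8 | B
bob | 2 | D | 8 | BOS | 8 | C
After WHERE (2 rows):
sales.owner | sales.amt | sales.tag | sales.yr | users.city | users.yr | users.tag
bob | 2 | D | 8 | LA | 8 | B
bob | 2 | D | 8 | BOS | 8 | C
After GROUP BY (1 rows):
sales.owner | n
bob | 2
After ORDER BY (1 rows):
sales.owner | n
bob | 2

== RESULT ==
sales.owner | n
bob | 2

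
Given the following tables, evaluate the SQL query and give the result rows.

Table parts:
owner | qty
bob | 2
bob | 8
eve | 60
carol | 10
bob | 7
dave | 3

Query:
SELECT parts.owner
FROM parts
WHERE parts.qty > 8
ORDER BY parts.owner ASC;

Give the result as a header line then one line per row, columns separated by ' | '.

After WHERE (2 rows):
parts.owner | parts.qty
eve | 60
carol | 10
After SELECT (2 rows):
parts.owner
eve
carol
After ORDER BY (2 rows):
parts.owner
carol
eve

== RESULT ==
parts.owner
carol
eve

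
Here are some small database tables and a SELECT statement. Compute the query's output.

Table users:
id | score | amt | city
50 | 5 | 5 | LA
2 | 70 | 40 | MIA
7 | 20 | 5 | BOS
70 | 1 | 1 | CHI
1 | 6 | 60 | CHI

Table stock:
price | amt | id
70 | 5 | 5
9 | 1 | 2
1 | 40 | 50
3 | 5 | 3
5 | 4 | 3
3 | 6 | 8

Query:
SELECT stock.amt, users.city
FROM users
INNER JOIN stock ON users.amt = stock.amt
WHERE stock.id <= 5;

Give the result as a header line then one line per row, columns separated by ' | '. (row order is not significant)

After JOIN stock (6 rows):
users.id | users.score | users.amt | users.city | stock.price | stock.amt | stock.id
50 | 5 | 5 | LA | 70 | 5 | 5
50 | 5 | 5 | LA | 3 | 5 | 3
2 | 70 | 40 | MIA | 1 | 40 | 50
7 | 20 | 5 | BOS | 70 | 5 | 5
7 | 20 | 5 | BOS | 3 | 5 | 3
70 | 1 | 1 | CHI | 9 | 1 | 2
After WHERE (5 rows):
users.id | users.score | users.amt | users.city | stock.price | stock.amt | stock.id
50 | 5 | 5 | LA | 70 | 5 | 5
50 | 5 | 5 | LA | 3 | 5 | 3
7 | 20 | 5 | BOS | 70 | 5 | 5
7 | 20 | 5 | BOS | 3 | 5 | 3
70 | 1 | 1 | CHI | 9 | 1 | 2
After SELECT (5 rows):
stock.amt | users.city
5 | LA
5 | LA
5 | BOS
5 | BOS
1 | CHI

== RESULT ==
stock.amt | users.city
5 | LA
5 | LA
5 | BOS
5 | BOS
1 | CHI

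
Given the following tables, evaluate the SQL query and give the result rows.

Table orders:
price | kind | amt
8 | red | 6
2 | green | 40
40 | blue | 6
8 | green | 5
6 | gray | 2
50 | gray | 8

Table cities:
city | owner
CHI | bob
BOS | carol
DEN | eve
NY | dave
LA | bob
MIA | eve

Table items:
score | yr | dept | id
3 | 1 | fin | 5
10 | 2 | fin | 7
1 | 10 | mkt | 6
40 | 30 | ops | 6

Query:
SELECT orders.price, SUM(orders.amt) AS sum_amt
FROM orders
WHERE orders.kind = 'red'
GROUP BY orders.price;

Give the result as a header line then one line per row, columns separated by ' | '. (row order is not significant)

After WHERE (1 rows):
orders.price | orders.kind | orders.amt
8 | red | 6
After GROUP BY (1 rows):
orders.price | sum_amt
8 | 6

== RESULT ==
orders.price | sum_amt
8 | 6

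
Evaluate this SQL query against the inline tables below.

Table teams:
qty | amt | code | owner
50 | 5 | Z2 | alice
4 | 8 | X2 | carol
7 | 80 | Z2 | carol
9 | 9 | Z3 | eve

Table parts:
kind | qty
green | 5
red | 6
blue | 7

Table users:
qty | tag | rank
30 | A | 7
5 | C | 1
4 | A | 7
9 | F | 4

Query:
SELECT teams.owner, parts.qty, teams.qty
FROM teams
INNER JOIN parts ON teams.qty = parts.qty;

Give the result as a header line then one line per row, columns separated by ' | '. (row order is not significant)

== RESULT ==
teams.owner | parts.qty | teams.qty
carol | 7 | 7

Derivation:
After JOIN parts (1 rows):
teams.qty | teams.amt | teams.code | teams.owner | parts.kind | parts.qty
7 | 80 | Z2 | carol | blue | 7
After SELECT (1 rows):
teams.owner | parts.qty | teams.qty
carol | 7 | 7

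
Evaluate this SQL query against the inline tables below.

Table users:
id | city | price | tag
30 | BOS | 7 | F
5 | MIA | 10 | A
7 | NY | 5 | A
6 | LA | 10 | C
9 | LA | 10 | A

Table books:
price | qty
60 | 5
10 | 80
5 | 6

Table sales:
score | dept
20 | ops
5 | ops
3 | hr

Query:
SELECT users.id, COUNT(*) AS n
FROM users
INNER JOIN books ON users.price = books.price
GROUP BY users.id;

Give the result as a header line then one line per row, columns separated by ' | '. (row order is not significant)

After JOIN books (4 rows):
users.id | users.city | users.price | users.tag | books.price | books.qty
5 | MIA | 10 | A | 10 | 80
7 | NY | 5 | A | 5 | 6
6 | LA | 10 | C | 10 | 80
9 | LA | 10 | A | 10 | 80
After GROUP BY (4 rows):
users.id | n
5 | 1
7 | 1
6 | 1
9 | 1

== RESULT ==
users.id | n
5 | 1
7 | 1
6 | 1
9 | 1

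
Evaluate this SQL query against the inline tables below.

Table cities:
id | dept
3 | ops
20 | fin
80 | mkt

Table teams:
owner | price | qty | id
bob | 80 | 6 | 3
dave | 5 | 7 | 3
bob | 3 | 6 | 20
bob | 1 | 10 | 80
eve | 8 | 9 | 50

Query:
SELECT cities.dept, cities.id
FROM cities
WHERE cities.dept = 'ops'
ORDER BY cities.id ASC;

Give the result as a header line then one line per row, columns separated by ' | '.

== RESULT ==
cities.dept | cities.id
ops | 3

Derivation:
After WHERE (1 rows):
cities.id | cities.dept
3 | ops
After SELECT (1 rows):
cities.dept | cities.id
ops | 3
After ORDER BY (1 rows):
cities.dept | cities.id
ops | 3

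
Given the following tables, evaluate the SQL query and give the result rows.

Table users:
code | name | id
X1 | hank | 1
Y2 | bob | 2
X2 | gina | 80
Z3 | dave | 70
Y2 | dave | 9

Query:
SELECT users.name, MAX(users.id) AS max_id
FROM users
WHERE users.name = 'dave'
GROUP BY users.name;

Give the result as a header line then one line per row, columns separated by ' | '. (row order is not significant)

== RESULT ==
users.name | max_id
dave | 70

Derivation:
After WHERE (2 rows):
users.code | users.name | users.id
Z3 | dave | 70
Y2 | dave | 9
After GROUP BY (1 rows):
users.name | max_id
dave | 70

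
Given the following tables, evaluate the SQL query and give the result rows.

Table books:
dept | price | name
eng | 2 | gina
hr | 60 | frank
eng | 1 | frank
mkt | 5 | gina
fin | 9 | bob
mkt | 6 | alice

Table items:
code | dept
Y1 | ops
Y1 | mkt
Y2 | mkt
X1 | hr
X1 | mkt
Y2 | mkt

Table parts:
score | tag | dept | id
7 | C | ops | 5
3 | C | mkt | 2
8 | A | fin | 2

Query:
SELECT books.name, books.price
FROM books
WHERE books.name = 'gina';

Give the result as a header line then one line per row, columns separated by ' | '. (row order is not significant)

After WHERE (2 rows):
books.dept | books.price | books.name
eng | 2 | gina
mkt | 5 | gina
After SELECT (2 rows):
books.name | books.price
gina | 2
gina | 5

== RESULT ==
books.name | books.price
gina | 2
gina | 5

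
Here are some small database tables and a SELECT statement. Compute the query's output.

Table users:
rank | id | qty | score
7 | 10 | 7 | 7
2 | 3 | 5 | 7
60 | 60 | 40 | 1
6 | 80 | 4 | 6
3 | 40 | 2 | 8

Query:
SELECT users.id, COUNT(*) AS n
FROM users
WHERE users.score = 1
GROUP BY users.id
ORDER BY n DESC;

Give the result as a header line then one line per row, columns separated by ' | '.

== RESULT ==
users.id | n
60 | 1

Derivation:
After WHERE (1 rows):
users.rank | users.id | users.qty | users.score
60 | 60 | 40 | 1
After GROUP BY (1 rows):
users.id | n
60 | 1
After ORDER BY (1 rows):
users.id | n
60 | 1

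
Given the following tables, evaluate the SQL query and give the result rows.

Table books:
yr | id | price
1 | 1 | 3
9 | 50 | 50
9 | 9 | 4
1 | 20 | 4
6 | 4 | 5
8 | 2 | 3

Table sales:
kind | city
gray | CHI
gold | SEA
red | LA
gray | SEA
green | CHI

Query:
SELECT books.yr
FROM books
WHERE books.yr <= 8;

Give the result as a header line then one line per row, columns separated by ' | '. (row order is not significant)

== RESULT ==
books.yr
1
1
6
8

Derivation:
After WHERE (4 rows):
books.yr | books.id | books.price
1 | 1 | 3
1 | 20 | 4
6 | 4 | 5
8 | 2 | 3
After SELECT (4 rows):
books.yr
1
1
6
8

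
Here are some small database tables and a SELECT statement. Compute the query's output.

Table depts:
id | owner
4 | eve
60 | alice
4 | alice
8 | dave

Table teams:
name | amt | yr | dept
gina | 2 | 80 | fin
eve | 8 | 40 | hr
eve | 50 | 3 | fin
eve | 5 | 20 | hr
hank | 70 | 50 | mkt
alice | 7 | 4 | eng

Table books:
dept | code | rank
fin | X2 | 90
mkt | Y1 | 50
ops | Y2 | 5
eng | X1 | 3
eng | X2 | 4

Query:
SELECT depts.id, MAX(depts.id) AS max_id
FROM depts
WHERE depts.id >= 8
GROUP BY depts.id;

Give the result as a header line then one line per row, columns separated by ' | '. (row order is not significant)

After WHERE (2 rows):
depts.id | depts.owner
60 | alice
8 | dave
After GROUP BY (2 rows):
depts.id | max_id
60 | 60
8 | 8

== RESULT ==
depts.id | max_id
60 | 60
8 | 8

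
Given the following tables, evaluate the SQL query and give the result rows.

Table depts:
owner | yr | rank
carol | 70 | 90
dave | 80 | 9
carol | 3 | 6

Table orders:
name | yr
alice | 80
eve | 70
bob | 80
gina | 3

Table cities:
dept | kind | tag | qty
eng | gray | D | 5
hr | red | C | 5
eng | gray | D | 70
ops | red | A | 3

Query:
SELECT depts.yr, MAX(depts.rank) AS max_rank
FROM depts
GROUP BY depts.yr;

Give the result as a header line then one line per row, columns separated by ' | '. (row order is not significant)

After GROUP BY (3 rows):
depts.yr | max_rank
70 | 90
80 | 9
3 | 6

== RESULT ==
depts.yr | max_rank
70 | 90
80 | 9
3 | 6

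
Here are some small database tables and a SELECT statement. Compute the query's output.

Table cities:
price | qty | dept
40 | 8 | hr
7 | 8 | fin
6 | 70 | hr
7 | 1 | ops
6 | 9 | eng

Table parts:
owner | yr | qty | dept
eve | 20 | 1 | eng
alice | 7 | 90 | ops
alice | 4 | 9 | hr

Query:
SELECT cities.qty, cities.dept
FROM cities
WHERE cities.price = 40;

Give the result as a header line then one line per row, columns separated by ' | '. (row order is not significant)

== RESULT ==
cities.qty | cities.dept
8 | hr

Derivation:
After WHERE (1 rows):
cities.price | cities.qty | cities.dept
40 | 8 | hr
After SELECT (1 rows):
cities.qty | cities.dept
8 | hr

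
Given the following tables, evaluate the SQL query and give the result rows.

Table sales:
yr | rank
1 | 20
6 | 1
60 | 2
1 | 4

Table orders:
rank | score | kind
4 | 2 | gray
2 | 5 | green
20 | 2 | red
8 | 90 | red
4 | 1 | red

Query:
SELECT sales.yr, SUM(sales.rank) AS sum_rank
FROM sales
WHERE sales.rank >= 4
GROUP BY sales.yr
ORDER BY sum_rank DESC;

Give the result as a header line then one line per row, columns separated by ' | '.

== RESULT ==
sales.yr | sum_rank
1 | 24

Derivation:
After WHERE (2 rows):
sales.yr | sales.rank
1 | 20
1 | 4
After GROUP BY (1 rows):
sales.yr | sum_rank
1 | 24
After ORDER BY (1 rows):
sales.yr | sum_rank
1 | 24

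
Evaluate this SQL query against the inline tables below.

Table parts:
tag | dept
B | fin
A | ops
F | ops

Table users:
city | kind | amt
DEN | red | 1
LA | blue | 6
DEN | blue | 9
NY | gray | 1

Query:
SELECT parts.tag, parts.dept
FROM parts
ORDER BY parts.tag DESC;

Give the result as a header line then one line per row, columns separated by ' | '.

After SELECT (3 rows):
parts.tag | parts.dept
B | fin
A | ops
F | ops
After ORDER BY (3 rows):
parts.tag | parts.dept
F | ops
B | fin
A | ops

== RESULT ==
parts.tag | parts.dept
F | ops
B | fin
A | ops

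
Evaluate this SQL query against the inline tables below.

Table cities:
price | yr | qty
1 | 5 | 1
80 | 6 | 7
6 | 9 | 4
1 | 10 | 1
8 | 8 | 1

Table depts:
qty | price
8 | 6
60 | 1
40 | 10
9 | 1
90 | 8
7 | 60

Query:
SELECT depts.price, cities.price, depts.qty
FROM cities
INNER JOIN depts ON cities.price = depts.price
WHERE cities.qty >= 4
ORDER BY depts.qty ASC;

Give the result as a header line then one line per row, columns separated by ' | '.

After JOIN depts (6 rows):
cities.price | cities.yr | cities.qty | depts.qty | depts.price
1 | 5 | 1 | 60 | 1
1 | 5 | 1 | 9 | 1
6 | 9 | 4 | 8 | 6
1 | 10 | 1 | 60 | 1
1 | 10 | 1 | 9 | 1
8 | 8 | 1 | 90 | 8
After WHERE (1 rows):
cities.price | cities.yr | cities.qty | depts.qty | depts.price
6 | 9 | 4 | 8 | 6
After SELECT (1 rows):
depts.price | cities.price | depts.qty
6 | 6 | 8
After ORDER BY (1 rows):
depts.price | cities.price | depts.qty
6 | 6 | 8

== RESULT ==
depts.price | cities.price | depts.qty
6 | 6 | 8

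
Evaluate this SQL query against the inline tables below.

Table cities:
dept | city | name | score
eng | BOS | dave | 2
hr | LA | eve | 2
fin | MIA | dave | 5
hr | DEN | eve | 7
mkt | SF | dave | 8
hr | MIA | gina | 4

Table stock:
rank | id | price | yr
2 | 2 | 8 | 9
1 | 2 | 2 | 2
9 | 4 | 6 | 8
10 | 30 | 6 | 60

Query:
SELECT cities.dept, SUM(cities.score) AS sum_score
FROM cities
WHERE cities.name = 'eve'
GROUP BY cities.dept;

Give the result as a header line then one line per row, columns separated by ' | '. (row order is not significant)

After WHERE (2 rows):
cities.dept | cities.city | cities.name | cities.score
hr | LA | eve | 2
hr | DEN | eve | 7
After GROUP BY (1 rows):
cities.dept | sum_score
hr | 9

== RESULT ==
cities.dept | sum_score
hr | 9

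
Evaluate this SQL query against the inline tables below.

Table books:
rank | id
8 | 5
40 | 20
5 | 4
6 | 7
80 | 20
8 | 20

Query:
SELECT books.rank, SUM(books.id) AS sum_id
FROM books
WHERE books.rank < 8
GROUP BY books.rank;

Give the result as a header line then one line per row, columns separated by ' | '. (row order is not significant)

== RESULT ==
books.rank | sum_id
5 | 4
6 | 7

Derivation:
After WHERE (2 rows):
books.rank | books.id
5 | 4
6 | 7
After GROUP BY (2 rows):
books.rank | sum_id
5 | 4
6 | 7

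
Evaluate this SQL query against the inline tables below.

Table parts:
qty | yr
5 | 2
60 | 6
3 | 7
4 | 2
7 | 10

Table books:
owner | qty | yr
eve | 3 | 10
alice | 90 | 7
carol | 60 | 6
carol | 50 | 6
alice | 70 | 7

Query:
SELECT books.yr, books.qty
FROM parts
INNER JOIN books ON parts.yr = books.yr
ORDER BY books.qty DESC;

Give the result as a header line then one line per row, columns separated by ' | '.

== RESULT ==
books.yr | books.qty
7 | 90
7 | 70
6 | 60
6 | 50
10 | 3

Derivation:
After JOIN books (5 rows):
parts.qty | parts.yr | books.owner | books.qty | books.yr
60 | 6 | carol | 60 | 6
60 | 6 | carol | 50 | 6
3 | 7 | alice | 90 | 7
3 | 7 | alice | 70 | 7
7 | 10 | eve | 3 | 10
After SELECT (5 rows):
books.yr | books.qty
6 | 60
6 | 50
7 | 90
7 | 70
10 | 3
After ORDER BY (5 rows):
books.yr | books.qty
7 | 90
7 | 70
6 | 60
6 | 50
10 | 3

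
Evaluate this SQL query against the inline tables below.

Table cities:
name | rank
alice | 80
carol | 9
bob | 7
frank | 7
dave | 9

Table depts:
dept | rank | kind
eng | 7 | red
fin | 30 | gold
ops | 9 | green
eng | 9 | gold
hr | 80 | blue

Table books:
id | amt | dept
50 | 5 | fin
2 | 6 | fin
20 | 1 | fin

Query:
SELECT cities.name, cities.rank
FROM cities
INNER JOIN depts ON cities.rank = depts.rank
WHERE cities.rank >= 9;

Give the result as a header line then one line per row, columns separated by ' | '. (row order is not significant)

After JOIN depts (7 rows):
cities.name | cities.rank | depts.dept | depts.rank | depts.kind
alice | 80 | hr | 80 | blue
carol | 9 | ops | 9 | green
carol | 9 | eng | 9 | gold
bob | 7 | eng | 7 | red
frank | 7 | eng | 7 | red
dave | 9 | ops | 9 | green
dave | 9 | eng | 9 | gold
After WHERE (5 rows):
cities.name | cities.rank | depts.dept | depts.rank | depts.kind
alice | 80 | hr | 80 | blue
carol | 9 | ops | 9 | green
carol | 9 | eng | 9 | gold
dave | 9 | ops | 9 | green
dave | 9 | eng | 9 | gold
After SELECT (5 rows):
cities.name | cities.rank
alice | 80
carol | 9
carol | 9
dave | 9
dave | 9

== RESULT ==
cities.name | cities.rank
alice | 80
carol | 9
carol | 9
dave | 9
dave | 9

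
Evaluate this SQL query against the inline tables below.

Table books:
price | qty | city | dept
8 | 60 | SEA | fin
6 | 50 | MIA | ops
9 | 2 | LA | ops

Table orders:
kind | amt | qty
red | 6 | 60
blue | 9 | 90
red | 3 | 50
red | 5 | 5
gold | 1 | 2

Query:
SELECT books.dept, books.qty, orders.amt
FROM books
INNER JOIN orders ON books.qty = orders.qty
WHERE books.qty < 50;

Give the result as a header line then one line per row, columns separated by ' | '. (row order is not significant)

After JOIN orders (3 rows):
books.price | books.qty | books.city | books.dept | orders.kind | orders.amt | orders.qty
8 | 60 | SEA | fin | red | 6 | 60
6 | 50 | MIA | ops | red | 3 | 50
9 | 2 | LA | ops | gold | 1 | 2
After WHERE (1 rows):
books.price | books.qty | books.city | books.dept | orders.kind | orders.amt | orders.qty
9 | 2 | LA | ops | gold | 1 | 2
After SELECT (1 rows):
books.dept | books.qty | orders.amt
ops | 2 | 1

== RESULT ==
books.dept | books.qty | orders.amt
ops | 2 | 1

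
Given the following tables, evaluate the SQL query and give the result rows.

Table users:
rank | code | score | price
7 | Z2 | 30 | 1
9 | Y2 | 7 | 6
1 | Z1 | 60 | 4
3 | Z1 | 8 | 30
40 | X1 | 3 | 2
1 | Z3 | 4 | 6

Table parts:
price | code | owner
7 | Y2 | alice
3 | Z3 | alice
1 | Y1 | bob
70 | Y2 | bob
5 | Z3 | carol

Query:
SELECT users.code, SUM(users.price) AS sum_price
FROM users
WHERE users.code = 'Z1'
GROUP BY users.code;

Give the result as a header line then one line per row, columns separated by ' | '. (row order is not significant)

== RESULT ==
users.code | sum_price
Z1 | 34

Derivation:
After WHERE (2 rows):
users.rank | users.code | users.score | users.price
1 | Z1 | 60 | 4
3 | Z1 | 8 | 30
After GROUP BY (1 rows):
users.code | sum_price
Z1 | 34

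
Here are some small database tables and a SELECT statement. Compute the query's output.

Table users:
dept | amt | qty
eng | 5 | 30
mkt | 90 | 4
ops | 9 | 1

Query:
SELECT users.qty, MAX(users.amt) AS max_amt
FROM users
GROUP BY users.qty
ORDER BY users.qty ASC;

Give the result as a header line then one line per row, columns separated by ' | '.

After GROUP BY (3 rows):
users.qty | max_amt
30 | 5
4 | 90
1 | 9
After ORDER BY (3 rows):
users.qty | max_amt
1 | 9
4 | 90
30 | 5

== RESULT ==
users.qty | max_amt
1 | 9
4 | 90
30 | 5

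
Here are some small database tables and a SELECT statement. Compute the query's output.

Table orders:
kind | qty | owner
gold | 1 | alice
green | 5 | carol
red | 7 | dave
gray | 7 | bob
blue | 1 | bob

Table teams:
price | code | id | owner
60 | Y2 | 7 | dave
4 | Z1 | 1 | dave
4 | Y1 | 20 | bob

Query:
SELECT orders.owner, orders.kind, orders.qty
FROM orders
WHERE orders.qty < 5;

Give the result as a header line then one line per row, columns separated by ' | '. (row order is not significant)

== RESULT ==
orders.owner | orders.kind | orders.qty
alice | gold | 1
bob | blue | 1

Derivation:
After WHERE (2 rows):
orders.kind | orders.qty | orders.owner
gold | 1 | alice
blue | 1 | bob
After SELECT (2 rows):
orders.owner | orders.kind | orders.qty
alice | gold | 1
bob | blue | 1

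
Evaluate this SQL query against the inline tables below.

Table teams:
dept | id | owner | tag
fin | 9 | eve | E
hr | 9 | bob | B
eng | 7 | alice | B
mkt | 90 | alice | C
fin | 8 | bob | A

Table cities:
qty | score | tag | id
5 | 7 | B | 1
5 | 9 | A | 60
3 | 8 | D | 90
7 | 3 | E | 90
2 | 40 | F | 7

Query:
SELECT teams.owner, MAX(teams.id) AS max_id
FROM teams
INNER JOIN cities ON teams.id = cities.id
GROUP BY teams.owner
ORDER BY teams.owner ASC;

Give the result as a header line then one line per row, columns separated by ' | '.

== RESULT ==
teams.owner | max_id
alice | 90

Derivation:
After JOIN cities (3 rows):
teams.dept | teams.id | teams.owner | teams.tag | cities.qty | cities.score | cities.tag | cities.id
eng | 7 | alice | B | 2 | 40 | F | 7
mkt | 90 | alice | C | 3 | 8 | D | 90
mkt | 90 | alice | C | 7 | 3 | E | 90
After GROUP BY (1 rows):
teams.owner | max_id
alice | 90
After ORDER BY (1 rows):
teams.owner | max_id
alice | 90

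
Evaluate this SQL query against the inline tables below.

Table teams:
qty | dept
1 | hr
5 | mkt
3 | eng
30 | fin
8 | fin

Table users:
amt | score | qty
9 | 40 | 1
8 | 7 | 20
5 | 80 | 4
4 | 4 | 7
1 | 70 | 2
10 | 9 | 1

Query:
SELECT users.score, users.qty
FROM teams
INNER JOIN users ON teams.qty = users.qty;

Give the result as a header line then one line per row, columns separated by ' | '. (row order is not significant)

After JOIN users (2 rows):
teams.qty | teams.dept | users.amt | users.score | users.qty
1 | hr | 9 | 40 | 1
1 | hr | 10 | 9 | 1
After SELECT (2 rows):
users.score | users.qty
40 | 1
9 | 1

== RESULT ==
users.score | users.qty
40 | 1
9 | 1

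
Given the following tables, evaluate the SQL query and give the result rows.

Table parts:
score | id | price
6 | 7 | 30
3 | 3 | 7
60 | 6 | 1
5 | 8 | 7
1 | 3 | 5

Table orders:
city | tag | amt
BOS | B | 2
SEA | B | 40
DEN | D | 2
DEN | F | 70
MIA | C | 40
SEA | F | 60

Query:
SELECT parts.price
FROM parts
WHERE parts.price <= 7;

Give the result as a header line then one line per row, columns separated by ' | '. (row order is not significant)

== RESULT ==
parts.price
7
1
7
5

Derivation:
After WHERE (4 rows):
parts.score | parts.id | parts.price
3 | 3 | 7
60 | 6 | 1
5 | 8 | 7
1 | 3 | 5
After SELECT (4 rows):
parts.price
7
1
7
5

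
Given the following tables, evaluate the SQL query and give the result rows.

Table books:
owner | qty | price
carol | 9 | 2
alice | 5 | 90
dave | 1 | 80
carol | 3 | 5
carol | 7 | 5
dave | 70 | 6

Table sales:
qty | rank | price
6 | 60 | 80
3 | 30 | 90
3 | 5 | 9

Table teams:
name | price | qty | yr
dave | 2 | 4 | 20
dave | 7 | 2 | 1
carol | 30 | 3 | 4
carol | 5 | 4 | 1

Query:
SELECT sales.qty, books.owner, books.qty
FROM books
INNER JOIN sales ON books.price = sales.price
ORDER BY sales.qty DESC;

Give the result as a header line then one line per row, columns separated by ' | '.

After JOIN sales (2 rows):
books.owner | books.qty | books.price | sales.qty | sales.rank | sales.price
alice | 5 | 90 | 3 | 30 | 90
dave | 1 | 80 | 6 | 60 | 80
After SELECT (2 rows):
sales.qty | books.owner | books.qty
3 | alice | 5
6 | dave | 1
After ORDER BY (2 rows):
sales.qty | books.owner | books.qty
6 | dave | 1
3 | alice | 5

== RESULT ==
sales.qty | books.owner | books.qty
6 | dave | 1
3 | alice | 5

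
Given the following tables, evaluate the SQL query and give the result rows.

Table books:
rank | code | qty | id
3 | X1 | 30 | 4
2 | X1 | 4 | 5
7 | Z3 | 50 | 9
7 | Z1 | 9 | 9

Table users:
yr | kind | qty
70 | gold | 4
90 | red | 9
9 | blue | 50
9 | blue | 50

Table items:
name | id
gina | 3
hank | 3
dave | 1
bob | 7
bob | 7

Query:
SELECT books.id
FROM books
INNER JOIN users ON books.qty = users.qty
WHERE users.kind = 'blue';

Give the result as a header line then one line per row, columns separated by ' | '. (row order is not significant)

== RESULT ==
books.id
9
9

Derivation:
After JOIN users (4 rows):
books.rank | books.code | books.qty | books.id | users.yr | users.kind | users.qty
2 | X1 | 4 | 5 | 70 | gold | 4
7 | Z3 | 50 | 9 | 9 | blue | 50
7 | Z3 | 50 | 9 | 9 | blue | 50
7 | Z1 | 9 | 9 | 90 | red | 9
After WHERE (2 rows):
books.rank | books.code | books.qty | books.id | users.yr | users.kind | users.qty
7 | Z3 | 50 | 9 | 9 | blue | 50
7 | Z3 | 50 | 9 | 9 | blue | 50
After SELECT (2 rows):
books.id
9
9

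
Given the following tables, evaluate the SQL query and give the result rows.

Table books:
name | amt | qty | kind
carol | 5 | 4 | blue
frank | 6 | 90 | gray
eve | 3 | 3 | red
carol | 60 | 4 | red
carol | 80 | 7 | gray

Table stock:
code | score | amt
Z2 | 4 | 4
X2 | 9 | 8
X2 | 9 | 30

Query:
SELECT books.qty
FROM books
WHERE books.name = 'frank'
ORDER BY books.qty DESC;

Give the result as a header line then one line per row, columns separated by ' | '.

After WHERE (1 rows):
books.name | books.amt | books.qty | books.kind
frank | 6 | 90 | gray
After SELECT (1 rows):
books.qty
90
After ORDER BY (1 rows):
books.qty
90

== RESULT ==
books.qty
90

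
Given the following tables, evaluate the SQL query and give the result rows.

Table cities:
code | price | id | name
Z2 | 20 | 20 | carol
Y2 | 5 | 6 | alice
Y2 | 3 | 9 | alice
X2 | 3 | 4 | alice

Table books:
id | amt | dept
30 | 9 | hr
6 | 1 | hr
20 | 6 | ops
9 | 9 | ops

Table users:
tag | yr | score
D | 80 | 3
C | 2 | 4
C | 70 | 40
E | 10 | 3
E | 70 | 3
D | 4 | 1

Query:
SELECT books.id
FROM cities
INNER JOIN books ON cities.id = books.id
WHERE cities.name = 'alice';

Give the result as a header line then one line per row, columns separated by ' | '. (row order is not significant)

After JOIN books (3 rows):
cities.code | cities.price | cities.id | cities.name | books.id | books.amt | books.dept
Z2 | 20 | 20 | carol | 20 | 6 | ops
Y2 | 5 | 6 | alice | 6 | 1 | hr
Y2 | 3 | 9 | alice | 9 | 9 | ops
After WHERE (2 rows):
cities.code | cities.price | cities.id | cities.name | books.id | books.amt | books.dept
Y2 | 5 | 6 | alice | 6 | 1 | hr
Y2 | 3 | 9 | alice | 9 | 9 | ops
After SELECT (2 rows):
books.id
6
9

== RESULT ==
books.id
6
9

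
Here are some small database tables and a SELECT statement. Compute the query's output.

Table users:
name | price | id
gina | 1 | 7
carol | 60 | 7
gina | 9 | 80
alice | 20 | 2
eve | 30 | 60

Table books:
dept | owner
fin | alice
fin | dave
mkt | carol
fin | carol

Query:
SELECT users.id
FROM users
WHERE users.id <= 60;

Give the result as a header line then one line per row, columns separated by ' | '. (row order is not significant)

== RESULT ==
users.id
7
7
2
60

Derivation:
After WHERE (4 rows):
users.name | users.price | users.id
gina | 1 | 7
carol | 60 | 7
alice | 20 | 2
eve | 30 | 60
After SELECT (4 rows):
users.id
7
7
2
60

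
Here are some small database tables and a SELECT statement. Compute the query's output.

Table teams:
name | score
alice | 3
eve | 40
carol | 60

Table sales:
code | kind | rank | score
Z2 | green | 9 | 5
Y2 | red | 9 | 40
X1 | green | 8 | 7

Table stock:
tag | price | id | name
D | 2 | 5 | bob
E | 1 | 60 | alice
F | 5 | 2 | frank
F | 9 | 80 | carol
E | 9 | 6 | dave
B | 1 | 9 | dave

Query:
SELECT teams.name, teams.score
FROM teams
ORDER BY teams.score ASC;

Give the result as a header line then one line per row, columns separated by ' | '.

== RESULT ==
teams.name | teams.score
alice | 3
eve | 40
carol | 60

Derivation:
After SELECT (3 rows):
teams.name | teams.score
alice | 3
eve | 40
carol | 60
After ORDER BY (3 rows):
teams.name | teams.score
alice | 3
eve | 40
carol | 60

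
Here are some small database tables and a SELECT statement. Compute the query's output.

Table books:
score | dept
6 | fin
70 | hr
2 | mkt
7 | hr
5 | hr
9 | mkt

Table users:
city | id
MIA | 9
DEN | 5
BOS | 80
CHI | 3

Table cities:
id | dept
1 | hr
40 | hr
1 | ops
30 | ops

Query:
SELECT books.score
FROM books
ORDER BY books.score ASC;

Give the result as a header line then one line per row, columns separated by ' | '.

== RESULT ==
books.score
2
5
6
7
9
70

Derivation:
After SELECT (6 rows):
books.score
6
70
2
7
5
9
After ORDER BY (6 rows):
books.score
2
5
6
7
9
70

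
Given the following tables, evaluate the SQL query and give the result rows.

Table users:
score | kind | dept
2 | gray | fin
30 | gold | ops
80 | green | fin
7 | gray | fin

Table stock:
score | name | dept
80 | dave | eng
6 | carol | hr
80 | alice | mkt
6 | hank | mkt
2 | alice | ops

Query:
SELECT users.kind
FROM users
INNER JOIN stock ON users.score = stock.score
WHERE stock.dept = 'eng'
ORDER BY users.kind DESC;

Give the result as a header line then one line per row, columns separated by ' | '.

After JOIN stock (3 rows):
users.score | users.kind | users.dept | stock.score | stock.name | stock.dept
2 | gray | fin | 2 | alice | ops
80 | green | fin | 80 | dave | eng
80 | green | fin | 80 | alice | mkt
After WHERE (1 rows):
users.score | users.kind | users.dept | stock.score | stock.name | stock.dept
80 | green | fin | 80 | dave | eng
After SELECT (1 rows):
users.kind
green
After ORDER BY (1 rows):
users.kind
green

== RESULT ==
users.kind
green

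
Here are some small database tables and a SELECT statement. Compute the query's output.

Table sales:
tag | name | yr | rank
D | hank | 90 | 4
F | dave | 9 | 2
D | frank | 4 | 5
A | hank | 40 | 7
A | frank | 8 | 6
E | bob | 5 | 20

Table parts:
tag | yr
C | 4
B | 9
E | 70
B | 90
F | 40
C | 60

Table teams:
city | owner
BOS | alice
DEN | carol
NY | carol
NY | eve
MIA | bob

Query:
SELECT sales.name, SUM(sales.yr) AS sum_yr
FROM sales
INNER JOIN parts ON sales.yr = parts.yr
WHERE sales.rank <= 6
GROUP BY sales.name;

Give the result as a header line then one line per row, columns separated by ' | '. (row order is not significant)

== RESULT ==
sales.name | sum_yr
hank | 90
dave | 9
frank | 4

Derivation:
After JOIN parts (4 rows):
sales.tag | sales.name | sales.yr | sales.rank | parts.tag | parts.yr
D | hank | 90 | 4 | B | 90
F | dave | 9 | 2 | B | 9
D | frank | 4 | 5 | C | 4
A | hank | 40 | 7 | F | 40
After WHERE (3 rows):
sales.tag | sales.name | sales.yr | sales.rank | parts.tag | parts.yr
D | hank | 90 | 4 | B | 90
F | dave | 9 | 2 | B | 9
D | frank | 4 | 5 | C | 4
After GROUP BY (3 rows):
sales.name | sum_yr
hank | 90
dave | 9
frank | 4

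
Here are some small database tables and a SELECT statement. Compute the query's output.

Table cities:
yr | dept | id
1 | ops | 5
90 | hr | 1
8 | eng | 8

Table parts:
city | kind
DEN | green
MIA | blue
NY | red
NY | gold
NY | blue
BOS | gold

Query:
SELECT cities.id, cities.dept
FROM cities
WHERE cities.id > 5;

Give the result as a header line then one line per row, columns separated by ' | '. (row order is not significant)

After WHERE (1 rows):
cities.yr | cities.dept | cities.id
8 | eng | 8
After SELECT (1 rows):
cities.id | cities.dept
8 | eng

== RESULT ==
cities.id | cities.dept
8 | eng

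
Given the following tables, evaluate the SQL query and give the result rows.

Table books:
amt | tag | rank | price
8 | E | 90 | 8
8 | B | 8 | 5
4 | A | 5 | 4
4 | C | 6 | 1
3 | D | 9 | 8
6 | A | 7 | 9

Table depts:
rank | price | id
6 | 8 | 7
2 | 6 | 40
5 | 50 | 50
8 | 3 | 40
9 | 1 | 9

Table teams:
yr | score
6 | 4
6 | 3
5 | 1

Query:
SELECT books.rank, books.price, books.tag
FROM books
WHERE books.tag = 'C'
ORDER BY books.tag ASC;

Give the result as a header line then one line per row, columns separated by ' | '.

== RESULT ==
books.rank | books.price | books.tag
6 | 1 | C

Derivation:
After WHERE (1 rows):
books.amt | books.tag | books.rank | books.price
4 | C | 6 | 1
After SELECT (1 rows):
books.rank | books.price | books.tag
6 | 1 | C
After ORDER BY (1 rows):
books.rank | books.price | books.tag
6 | 1 | C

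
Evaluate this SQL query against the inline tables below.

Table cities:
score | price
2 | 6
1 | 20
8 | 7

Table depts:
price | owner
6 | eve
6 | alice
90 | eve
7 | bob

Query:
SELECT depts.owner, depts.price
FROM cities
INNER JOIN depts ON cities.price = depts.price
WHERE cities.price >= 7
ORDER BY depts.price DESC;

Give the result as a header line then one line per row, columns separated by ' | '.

After JOIN depts (3 rows):
cities.score | cities.price | depts.price | depts.owner
2 | 6 | 6 | eve
2 | 6 | 6 | alice
8 | 7 | 7 | bob
After WHERE (1 rows):
cities.score | cities.price | depts.price | depts.owner
8 | 7 | 7 | bob
After SELECT (1 rows):
depts.owner | depts.price
bob | 7
After ORDER BY (1 rows):
depts.owner | depts.price
bob | 7

== RESULT ==
depts.owner | depts.price
bob | 7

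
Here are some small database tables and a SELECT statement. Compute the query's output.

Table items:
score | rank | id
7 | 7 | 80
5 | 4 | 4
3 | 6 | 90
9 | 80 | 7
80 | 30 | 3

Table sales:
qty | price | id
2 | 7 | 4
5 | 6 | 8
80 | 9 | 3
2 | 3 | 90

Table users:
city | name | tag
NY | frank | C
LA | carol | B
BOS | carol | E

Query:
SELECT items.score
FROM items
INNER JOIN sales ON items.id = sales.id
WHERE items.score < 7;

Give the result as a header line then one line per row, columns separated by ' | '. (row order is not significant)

After JOIN sales (3 rows):
items.score | items.rank | items.id | sales.qty | sales.price | sales.id
5 | 4 | 4 | 2 | 7 | 4
3 | 6 | 90 | 2 | 3 | 90
80 | 30 | 3 | 80 | 9 | 3
After WHERE (2 rows):
items.score | items.rank | items.id | sales.qty | sales.price | sales.id
5 | 4 | 4 | 2 | 7 | 4
3 | 6 | 90 | 2 | 3 | 90
After SELECT (2 rows):
items.score
5
3

== RESULT ==
items.score
5
3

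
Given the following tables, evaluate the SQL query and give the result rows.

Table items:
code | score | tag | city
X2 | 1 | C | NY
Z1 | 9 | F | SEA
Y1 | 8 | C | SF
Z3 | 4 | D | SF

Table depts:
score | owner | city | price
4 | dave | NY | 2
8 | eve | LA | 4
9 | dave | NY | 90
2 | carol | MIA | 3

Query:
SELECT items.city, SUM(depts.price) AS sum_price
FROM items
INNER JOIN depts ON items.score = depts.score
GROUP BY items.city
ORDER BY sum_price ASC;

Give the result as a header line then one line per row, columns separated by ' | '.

== RESULT ==
items.city | sum_price
SF | 6
SEA | 90

Derivation:
After JOIN depts (3 rows):
items.code | items.score | items.tag | items.city | depts.score | depts.owner | depts.city | depts.price
Z1 | 9 | F | SEA | 9 | dave | NY | 90
Y1 | 8 | C | SF | 8 | eve | LA | 4
Z3 | 4 | D | SF | 4 | dave | NY | 2
After GROUP BY (2 rows):
items.city | sum_price
SEA | 90
SF | 6
After ORDER BY (2 rows):
items.city | sum_price
SF | 6
SEA | 90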